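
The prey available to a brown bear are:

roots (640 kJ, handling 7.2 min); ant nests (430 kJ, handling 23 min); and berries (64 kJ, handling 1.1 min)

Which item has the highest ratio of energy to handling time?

roots

Profitability E/h (kJ/min): roots = 640/7.2 = 88.9, ant nests = 430/23 = 18.7, berries = 64/1.1 = 58.2.
Ranked: roots > berries > ant nests.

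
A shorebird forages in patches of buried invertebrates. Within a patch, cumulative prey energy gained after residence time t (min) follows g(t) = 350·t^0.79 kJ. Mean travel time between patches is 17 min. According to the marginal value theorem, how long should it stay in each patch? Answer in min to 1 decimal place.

Optimal t* satisfies g'(t*) = g(t*)/(T + t*).
g'(t) = 0.79·350·t^-0.21. Setting 0.79·350·t^-0.21 = 350·t^0.79/(17+t) gives 0.79(17+t) = t, so 0.21·t = 0.79×17.
t* = 0.79×17/0.21 = 63.95 min.

64.0 min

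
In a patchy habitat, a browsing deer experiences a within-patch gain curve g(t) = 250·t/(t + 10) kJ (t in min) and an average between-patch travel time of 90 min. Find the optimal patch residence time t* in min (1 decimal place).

Optimal t* satisfies g'(t*) = g(t*)/(T + t*).
g'(t) = 250·10/(t + 10)². Setting 250·10/(t+10)² = 250t/[(t+10)(90+t)] gives 10(90+t) = t(t+10), so t² = 10×90 = 900.
t* = √900 = 30 min.

30.0 min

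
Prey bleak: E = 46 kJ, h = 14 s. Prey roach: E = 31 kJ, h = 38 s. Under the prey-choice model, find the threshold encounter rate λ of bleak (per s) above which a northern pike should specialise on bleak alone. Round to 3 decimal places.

0.024 per s

Drop roach once their profitability E₂/h₂ falls below the rate achievable on bleak alone: E₂/h₂ = λE₁/(1 + λh₁).
Solve for λ: λE₁h₂ = E₂(1 + λh₁) → λ(E₁h₂ − E₂h₁) = E₂ → λ = E₂/(E₁h₂ − E₂h₁).
λ = 31/(46×38 − 31×14) = 31/1314 = 0.02359 per s.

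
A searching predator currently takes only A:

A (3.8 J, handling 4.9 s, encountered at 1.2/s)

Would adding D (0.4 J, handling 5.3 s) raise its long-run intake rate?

On A alone, R = ΣλE/(1+Σλh) = 4.56/6.88 = 0.6628 J/s.
Profitability of D: 0.4/5.3 = 0.07547 J/s.
0.07547 < 0.6628, so adding D would lower the average — exclude it.

No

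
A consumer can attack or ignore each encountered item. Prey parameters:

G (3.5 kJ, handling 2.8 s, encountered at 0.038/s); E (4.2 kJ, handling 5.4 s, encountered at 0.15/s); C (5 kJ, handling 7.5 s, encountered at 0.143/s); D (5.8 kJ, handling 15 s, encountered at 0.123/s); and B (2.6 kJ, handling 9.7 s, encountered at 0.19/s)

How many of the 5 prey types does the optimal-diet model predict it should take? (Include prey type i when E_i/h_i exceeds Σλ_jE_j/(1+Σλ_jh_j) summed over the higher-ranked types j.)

Profitabilities (E/h, kJ/s): G 1.25, E 0.778, C 0.667, D 0.387, B 0.268. Add prey in this order while the next type's profitability exceeds the intake rate on those already taken.
Rate on top 1: 0.1202. E: 0.778 > 0.1202 → include.
Rate on top 2: 0.3981. C: 0.667 > 0.3981 → include.
Rate on top 3: 0.4945. D: 0.387 < 0.4945 → exclude; stop.
Optimal diet: G, E, C — 3 of 5 types.

3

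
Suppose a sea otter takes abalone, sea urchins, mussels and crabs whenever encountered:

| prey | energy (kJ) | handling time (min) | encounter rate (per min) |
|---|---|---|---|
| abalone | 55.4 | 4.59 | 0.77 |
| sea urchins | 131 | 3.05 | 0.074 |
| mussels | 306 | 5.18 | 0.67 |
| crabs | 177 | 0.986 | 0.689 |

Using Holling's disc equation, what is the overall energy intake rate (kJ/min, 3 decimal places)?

R = (0.77×55.4 + 0.074×131 + 0.67×306 + 0.689×177) / (1 + 0.77×4.59 + 0.074×3.05 + 0.67×5.18 + 0.689×0.986) = 379.3/8.91 = 42.57 kJ/min.

42.573 kJ/min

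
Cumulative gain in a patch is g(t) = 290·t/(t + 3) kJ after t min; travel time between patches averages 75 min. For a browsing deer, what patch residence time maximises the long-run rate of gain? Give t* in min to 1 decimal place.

Optimal t* satisfies g'(t*) = g(t*)/(T + t*).
g'(t) = 290·3/(t + 3)². Setting 290·3/(t+3)² = 290t/[(t+3)(75+t)] gives 3(75+t) = t(t+3), so t² = 3×75 = 225.
t* = √225 = 15 min.

15.0 min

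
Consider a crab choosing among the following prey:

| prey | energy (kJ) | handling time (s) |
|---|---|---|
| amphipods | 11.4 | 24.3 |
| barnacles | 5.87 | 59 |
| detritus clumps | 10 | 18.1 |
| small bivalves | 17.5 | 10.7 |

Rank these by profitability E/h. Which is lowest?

barnacles

In descending order of E/h:
small bivalves: 17.5/10.7 = 1.64 kJ/s
detritus clumps: 10/18.1 = 0.552 kJ/s
amphipods: 11.4/24.3 = 0.469 kJ/s
barnacles: 5.87/59 = 0.0995 kJ/s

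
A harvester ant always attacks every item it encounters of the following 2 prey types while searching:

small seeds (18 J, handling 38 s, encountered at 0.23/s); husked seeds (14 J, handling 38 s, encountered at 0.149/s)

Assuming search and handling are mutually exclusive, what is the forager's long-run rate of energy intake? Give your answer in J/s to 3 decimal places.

R = (0.23×18 + 0.149×14) / (1 + 0.23×38 + 0.149×38) = 6.226/15.4 = 0.4042 J/s.

0.404 J/s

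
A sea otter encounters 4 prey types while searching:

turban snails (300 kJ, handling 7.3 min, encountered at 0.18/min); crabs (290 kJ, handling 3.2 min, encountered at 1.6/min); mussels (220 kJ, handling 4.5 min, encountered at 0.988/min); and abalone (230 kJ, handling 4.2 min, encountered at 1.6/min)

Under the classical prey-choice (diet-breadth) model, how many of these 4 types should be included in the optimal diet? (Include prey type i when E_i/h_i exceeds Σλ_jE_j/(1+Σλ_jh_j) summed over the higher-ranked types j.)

Profitabilities (E/h, kJ/min): crabs 90.6, abalone 54.8, mussels 48.9, turban snails 41.1. Add prey in this order while the next type's profitability exceeds the intake rate on those already taken.
Rate on top 1: 75.82. abalone: 54.8 < 75.82 → exclude; stop.
Optimal diet: crabs — 1 of 4 types.

1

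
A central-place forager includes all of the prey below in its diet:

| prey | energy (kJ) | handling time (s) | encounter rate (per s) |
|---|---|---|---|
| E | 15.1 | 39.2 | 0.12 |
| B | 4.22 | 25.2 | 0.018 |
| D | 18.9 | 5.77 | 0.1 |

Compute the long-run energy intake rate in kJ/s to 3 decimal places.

R = (0.12×15.1 + 0.018×4.22 + 0.1×18.9) / (1 + 0.12×39.2 + 0.018×25.2 + 0.1×5.77) = 3.778/6.735 = 0.561 kJ/s.

0.561 kJ/s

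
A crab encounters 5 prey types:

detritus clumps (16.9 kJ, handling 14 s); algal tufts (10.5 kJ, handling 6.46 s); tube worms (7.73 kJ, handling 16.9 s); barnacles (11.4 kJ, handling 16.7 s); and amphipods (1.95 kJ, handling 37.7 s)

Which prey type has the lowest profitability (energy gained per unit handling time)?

amphipods

In descending order of E/h:
algal tufts: 10.5/6.46 = 1.63 kJ/s
detritus clumps: 16.9/14 = 1.21 kJ/s
barnacles: 11.4/16.7 = 0.683 kJ/s
tube worms: 7.73/16.9 = 0.457 kJ/s
amphipods: 1.95/37.7 = 0.0517 kJ/s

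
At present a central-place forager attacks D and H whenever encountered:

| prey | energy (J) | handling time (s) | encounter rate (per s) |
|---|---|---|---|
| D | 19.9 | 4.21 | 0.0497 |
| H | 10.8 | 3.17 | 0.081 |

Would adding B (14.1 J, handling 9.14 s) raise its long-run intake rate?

Yes

Intake rate on the current diet: R = (0.0497×19.9 + 0.081×10.8) / (1 + 0.0497×4.21 + 0.081×3.17) = 1.864/1.466 = 1.271 J/s.
Profitability of B: 14.1/9.14 = 1.543 J/s.
1.543 > 1.271, so adding B raises the average — include it.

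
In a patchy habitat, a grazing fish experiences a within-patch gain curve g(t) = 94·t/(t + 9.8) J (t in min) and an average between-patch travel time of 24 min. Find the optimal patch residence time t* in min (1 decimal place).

15.3 min

Optimal t* satisfies g'(t*) = g(t*)/(T + t*).
g'(t) = 94·9.8/(t + 9.8)². Setting 94·9.8/(t+9.8)² = 94t/[(t+9.8)(24+t)] gives 9.8(24+t) = t(t+9.8), so t² = 9.8×24 = 235.2.
t* = √235.2 = 15.34 min.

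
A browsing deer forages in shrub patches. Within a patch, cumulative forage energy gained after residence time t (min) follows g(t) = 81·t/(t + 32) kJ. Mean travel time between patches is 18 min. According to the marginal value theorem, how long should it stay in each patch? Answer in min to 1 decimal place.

Optimal t* satisfies g'(t*) = g(t*)/(T + t*).
g'(t) = 81·32/(t + 32)². Setting 81·32/(t+32)² = 81t/[(t+32)(18+t)] gives 32(18+t) = t(t+32), so t² = 32×18 = 576.
t* = √576 = 24 min.

24.0 min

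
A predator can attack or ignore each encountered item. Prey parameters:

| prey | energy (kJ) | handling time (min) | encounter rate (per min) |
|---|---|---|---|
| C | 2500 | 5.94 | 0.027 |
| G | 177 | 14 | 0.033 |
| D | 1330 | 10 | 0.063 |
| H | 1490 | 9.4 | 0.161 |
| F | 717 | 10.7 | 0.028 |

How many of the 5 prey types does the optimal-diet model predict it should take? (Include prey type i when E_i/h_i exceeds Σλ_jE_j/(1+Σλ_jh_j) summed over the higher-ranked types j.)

3

Rank by E/h (kJ/min): C 421, H 159, D 133, F 67, G 12.6. Include each in turn until the next type's E/h falls below the running intake rate.
Rate on top 1: 58.17. H: 159 > 58.17 → include.
Rate on top 2: 115. D: 133 > 115 → include.
Rate on top 3: 118.4. F: 67 < 118.4 → exclude; stop.
Optimal diet: C, H, D — 3 of 5 types.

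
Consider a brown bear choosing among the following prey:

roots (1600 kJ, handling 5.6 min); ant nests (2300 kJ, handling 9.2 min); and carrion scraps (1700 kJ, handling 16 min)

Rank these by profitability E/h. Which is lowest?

carrion scraps

Profitability E/h (kJ/min): roots = 1600/5.6 = 286, ant nests = 2300/9.2 = 250, carrion scraps = 1700/16 = 106.
Ranked: roots > ant nests > carrion scraps.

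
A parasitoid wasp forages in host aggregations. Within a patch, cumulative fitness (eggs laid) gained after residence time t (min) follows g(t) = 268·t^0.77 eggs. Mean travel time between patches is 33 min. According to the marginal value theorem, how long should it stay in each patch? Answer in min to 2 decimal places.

110.48 min

By the marginal value theorem, leave when the instantaneous gain rate g'(t) equals the habitat-wide average g(t)/(T + t).
g'(t) = 0.77·268·t^-0.23. Setting 0.77·268·t^-0.23 = 268·t^0.77/(33+t) gives 0.77(33+t) = t, so 0.23·t = 0.77×33.
t* = 0.77×33/0.23 = 110.5 min.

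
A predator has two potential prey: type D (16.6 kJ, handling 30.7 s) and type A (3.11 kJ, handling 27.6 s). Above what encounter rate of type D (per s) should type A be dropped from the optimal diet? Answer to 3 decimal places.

0.009 per s

Drop type A once their profitability E₂/h₂ falls below the rate achievable on type D alone: E₂/h₂ = λE₁/(1 + λh₁).
Solve for λ: λE₁h₂ = E₂(1 + λh₁) → λ(E₁h₂ − E₂h₁) = E₂ → λ = E₂/(E₁h₂ − E₂h₁).
λ = 3.11/(16.6×27.6 − 3.11×30.7) = 3.11/362.7 = 0.008575 per s.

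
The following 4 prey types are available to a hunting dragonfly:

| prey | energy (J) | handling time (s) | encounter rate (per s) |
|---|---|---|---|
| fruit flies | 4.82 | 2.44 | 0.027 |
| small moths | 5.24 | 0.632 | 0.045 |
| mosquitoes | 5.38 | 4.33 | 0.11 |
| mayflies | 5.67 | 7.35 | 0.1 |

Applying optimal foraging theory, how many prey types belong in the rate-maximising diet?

4

E/h in descending order: small moths 8.29, fruit flies 1.98, mosquitoes 1.24, mayflies 0.771 J/s. The optimal diet is the largest prefix of this list for which every included type satisfies E_i/h_i > R on the types above it.
Rate on top 1: 0.2293. fruit flies: 1.98 > 0.2293 → include.
Rate on top 2: 0.3344. mosquitoes: 1.24 > 0.3344 → include.
Rate on top 3: 0.6098. mayflies: 0.771 > 0.6098 → include.
Optimal diet: small moths, fruit flies, mosquitoes, mayflies — 4 of 4 types.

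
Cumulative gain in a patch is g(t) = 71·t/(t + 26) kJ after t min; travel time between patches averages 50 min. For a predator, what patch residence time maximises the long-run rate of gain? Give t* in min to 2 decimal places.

By the marginal value theorem, leave when the instantaneous gain rate g'(t) equals the habitat-wide average g(t)/(T + t).
g'(t) = 71·26/(t + 26)². Setting 71·26/(t+26)² = 71t/[(t+26)(50+t)] gives 26(50+t) = t(t+26), so t² = 26×50 = 1300.
t* = √1300 = 36.06 min.

36.06 min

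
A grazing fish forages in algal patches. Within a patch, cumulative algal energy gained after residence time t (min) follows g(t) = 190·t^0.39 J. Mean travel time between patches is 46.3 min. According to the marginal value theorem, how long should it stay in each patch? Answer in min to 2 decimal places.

By the marginal value theorem, leave when the instantaneous gain rate g'(t) equals the habitat-wide average g(t)/(T + t).
g'(t) = 0.39·190·t^-0.61. Setting 0.39·190·t^-0.61 = 190·t^0.39/(46.3+t) gives 0.39(46.3+t) = t, so 0.61·t = 0.39×46.3.
t* = 0.39×46.3/0.61 = 29.6 min.

29.60 min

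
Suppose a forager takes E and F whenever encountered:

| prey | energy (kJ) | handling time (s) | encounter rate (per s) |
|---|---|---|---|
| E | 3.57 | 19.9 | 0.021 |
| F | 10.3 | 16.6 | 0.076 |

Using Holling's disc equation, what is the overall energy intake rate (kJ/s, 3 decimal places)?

0.320 kJ/s

Energy encountered per unit search time: 0.021×3.57 + 0.076×10.3 = 0.8578 kJ/s.
Handling time per unit search time: 0.021×19.9 + 0.076×16.6 = 1.679.
Rate = 0.8578/(1 + 1.679) = 0.3201 kJ/s.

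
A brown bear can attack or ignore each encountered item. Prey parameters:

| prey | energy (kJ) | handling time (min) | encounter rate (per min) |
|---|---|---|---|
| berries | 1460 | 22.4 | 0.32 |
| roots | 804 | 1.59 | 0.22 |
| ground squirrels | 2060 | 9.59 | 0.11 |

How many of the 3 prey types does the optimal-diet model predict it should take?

2

Profitabilities (E/h, kJ/min): roots 506, ground squirrels 215, berries 65.2. Add prey in this order while the next type's profitability exceeds the intake rate on those already taken.
Rate on top 1: 131. ground squirrels: 215 > 131 → include.
Rate on top 2: 167.8. berries: 65.2 < 167.8 → exclude; stop.
Optimal diet: roots, ground squirrels — 2 of 3 types.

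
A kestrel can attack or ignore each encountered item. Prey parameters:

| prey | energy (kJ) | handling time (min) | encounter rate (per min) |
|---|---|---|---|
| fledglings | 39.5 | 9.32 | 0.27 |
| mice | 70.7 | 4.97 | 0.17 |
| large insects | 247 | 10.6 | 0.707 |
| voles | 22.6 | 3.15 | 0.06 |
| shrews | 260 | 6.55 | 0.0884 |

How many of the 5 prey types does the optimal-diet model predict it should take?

Profitabilities (E/h, kJ/min): shrews 39.7, large insects 23.3, mice 14.2, voles 7.17, fledglings 4.24. Add prey in this order while the next type's profitability exceeds the intake rate on those already taken.
Rate on top 1: 14.56. large insects: 23.3 > 14.56 → include.
Rate on top 2: 21.78. mice: 14.2 < 21.78 → exclude; stop.
Optimal diet: shrews, large insects — 2 of 5 types.

2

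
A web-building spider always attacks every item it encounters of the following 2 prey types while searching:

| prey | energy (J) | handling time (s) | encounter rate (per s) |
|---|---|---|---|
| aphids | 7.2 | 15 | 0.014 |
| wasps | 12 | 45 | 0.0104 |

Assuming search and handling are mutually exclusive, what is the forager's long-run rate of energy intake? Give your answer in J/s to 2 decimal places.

R = (0.014×7.2 + 0.0104×12) / (1 + 0.014×15 + 0.0104×45) = 0.2256/1.678 = 0.1344 J/s.

0.13 J/s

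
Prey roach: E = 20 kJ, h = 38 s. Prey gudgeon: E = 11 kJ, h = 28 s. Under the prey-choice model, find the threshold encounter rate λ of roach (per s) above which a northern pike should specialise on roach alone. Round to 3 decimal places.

0.077 per s

The zero-one rule: include gudgeon iff E₂/h₂ > λE₁/(1+λh₁). Equality gives the switch point.
λE₁h₂ = E₂ + λE₂h₁ ⇒ λ = E₂/(E₁h₂ − E₂h₁) = 11/(560 − 418) = 0.07746 per s.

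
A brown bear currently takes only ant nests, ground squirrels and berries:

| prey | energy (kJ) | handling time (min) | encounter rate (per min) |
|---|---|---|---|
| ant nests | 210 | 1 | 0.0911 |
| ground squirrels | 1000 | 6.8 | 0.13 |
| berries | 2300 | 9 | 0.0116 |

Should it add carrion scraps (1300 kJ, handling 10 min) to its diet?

Current rate: (0.0911×210 + 0.13×1000 + 0.0116×2300)/(1 + 0.0911×1 + 0.13×6.8 + 0.0116×9) = 84.54 kJ/min.
carrion scraps: E/h = 1300/10 = 130 kJ/min.
130 > 84.54, so adding carrion scraps raises the average — include it.

Yes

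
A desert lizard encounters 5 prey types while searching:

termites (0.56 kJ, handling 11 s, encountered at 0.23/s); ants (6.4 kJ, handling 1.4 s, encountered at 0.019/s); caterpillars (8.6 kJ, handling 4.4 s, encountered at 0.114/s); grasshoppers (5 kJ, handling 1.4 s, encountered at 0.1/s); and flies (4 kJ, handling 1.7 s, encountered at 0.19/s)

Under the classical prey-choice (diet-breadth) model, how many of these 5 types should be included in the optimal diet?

Profitabilities (E/h, kJ/s): ants 4.57, grasshoppers 3.57, flies 2.35, caterpillars 1.95, termites 0.0509. Add prey in this order while the next type's profitability exceeds the intake rate on those already taken.
Rate on top 1: 0.1184. grasshoppers: 3.57 > 0.1184 → include.
Rate on top 2: 0.5328. flies: 2.35 > 0.5328 → include.
Rate on top 3: 0.9275. caterpillars: 1.95 > 0.9275 → include.
Rate on top 4: 1.186. termites: 0.0509 < 1.186 → exclude; stop.
Optimal diet: ants, grasshoppers, flies, caterpillars — 4 of 5 types.

4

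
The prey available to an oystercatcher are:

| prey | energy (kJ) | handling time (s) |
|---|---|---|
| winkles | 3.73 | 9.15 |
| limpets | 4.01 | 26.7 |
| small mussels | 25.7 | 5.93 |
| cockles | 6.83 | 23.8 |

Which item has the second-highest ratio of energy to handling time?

winkles

In descending order of E/h:
small mussels: 25.7/5.93 = 4.33 kJ/s
winkles: 3.73/9.15 = 0.408 kJ/s
cockles: 6.83/23.8 = 0.287 kJ/s
limpets: 4.01/26.7 = 0.15 kJ/s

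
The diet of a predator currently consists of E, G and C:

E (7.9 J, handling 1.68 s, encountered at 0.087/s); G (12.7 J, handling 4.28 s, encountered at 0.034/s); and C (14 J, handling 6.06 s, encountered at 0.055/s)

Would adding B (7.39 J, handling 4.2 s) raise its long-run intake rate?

Yes

Intake rate on the current diet: R = (0.087×7.9 + 0.034×12.7 + 0.055×14) / (1 + 0.087×1.68 + 0.034×4.28 + 0.055×6.06) = 1.889/1.625 = 1.163 J/s.
B: E/h = 7.39/4.2 = 1.76 J/s.
1.76 > 1.163, so adding B raises the average — include it.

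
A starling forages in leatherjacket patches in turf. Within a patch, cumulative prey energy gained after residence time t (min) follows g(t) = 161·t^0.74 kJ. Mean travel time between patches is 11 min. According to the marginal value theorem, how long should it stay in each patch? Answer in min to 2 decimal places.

31.31 min

Optimal t* satisfies g'(t*) = g(t*)/(T + t*).
g'(t) = 0.74·161·t^-0.26. Setting 0.74·161·t^-0.26 = 161·t^0.74/(11+t) gives 0.74(11+t) = t, so 0.26·t = 0.74×11.
t* = 0.74×11/0.26 = 31.31 min.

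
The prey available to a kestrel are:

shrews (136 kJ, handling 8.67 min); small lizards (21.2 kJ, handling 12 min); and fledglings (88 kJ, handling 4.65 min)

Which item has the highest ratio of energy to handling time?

fledglings

Profitability E/h (kJ/min): shrews = 136/8.67 = 15.7, small lizards = 21.2/12 = 1.77, fledglings = 88/4.65 = 18.9.
Ranked: fledglings > shrews > small lizards.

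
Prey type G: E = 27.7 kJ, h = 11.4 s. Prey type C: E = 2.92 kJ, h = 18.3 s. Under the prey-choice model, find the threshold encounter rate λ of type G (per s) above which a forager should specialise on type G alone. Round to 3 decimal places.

Drop type C once their profitability E₂/h₂ falls below the rate achievable on type G alone: E₂/h₂ = λE₁/(1 + λh₁).
Solve for λ: λE₁h₂ = E₂(1 + λh₁) → λ(E₁h₂ − E₂h₁) = E₂ → λ = E₂/(E₁h₂ − E₂h₁).
λ = 2.92/(27.7×18.3 − 2.92×11.4) = 2.92/473.6 = 0.006165 per s.

0.006 per s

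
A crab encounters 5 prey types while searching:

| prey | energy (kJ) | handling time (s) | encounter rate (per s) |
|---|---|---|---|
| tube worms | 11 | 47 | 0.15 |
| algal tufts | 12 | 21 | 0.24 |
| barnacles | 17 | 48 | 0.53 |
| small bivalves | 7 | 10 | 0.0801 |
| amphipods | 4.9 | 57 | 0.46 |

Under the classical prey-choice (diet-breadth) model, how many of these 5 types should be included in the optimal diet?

2

Rank by E/h (kJ/s): small bivalves 0.7, algal tufts 0.571, barnacles 0.354, tube worms 0.234, amphipods 0.086. Include each in turn until the next type's E/h falls below the running intake rate.
Rate on top 1: 0.3113. algal tufts: 0.571 > 0.3113 → include.
Rate on top 2: 0.503. barnacles: 0.354 < 0.503 → exclude; stop.
Optimal diet: small bivalves, algal tufts — 2 of 5 types.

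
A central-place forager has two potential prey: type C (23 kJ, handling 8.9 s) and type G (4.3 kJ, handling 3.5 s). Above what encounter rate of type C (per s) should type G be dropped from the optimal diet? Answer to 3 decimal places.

0.102 per s

Drop type G once their profitability E₂/h₂ falls below the rate achievable on type C alone: E₂/h₂ = λE₁/(1 + λh₁).
Solve for λ: λE₁h₂ = E₂(1 + λh₁) → λ(E₁h₂ − E₂h₁) = E₂ → λ = E₂/(E₁h₂ − E₂h₁).
λ = 4.3/(23×3.5 − 4.3×8.9) = 4.3/42.23 = 0.1018 per s.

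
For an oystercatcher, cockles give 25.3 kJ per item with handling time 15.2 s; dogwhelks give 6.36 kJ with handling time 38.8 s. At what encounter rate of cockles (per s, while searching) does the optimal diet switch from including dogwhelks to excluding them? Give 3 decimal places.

0.007 per s

The zero-one rule: include dogwhelks iff E₂/h₂ > λE₁/(1+λh₁). Equality gives the switch point.
λE₁h₂ = E₂ + λE₂h₁ ⇒ λ = E₂/(E₁h₂ − E₂h₁) = 6.36/(981.6 − 96.67) = 0.007187 per s.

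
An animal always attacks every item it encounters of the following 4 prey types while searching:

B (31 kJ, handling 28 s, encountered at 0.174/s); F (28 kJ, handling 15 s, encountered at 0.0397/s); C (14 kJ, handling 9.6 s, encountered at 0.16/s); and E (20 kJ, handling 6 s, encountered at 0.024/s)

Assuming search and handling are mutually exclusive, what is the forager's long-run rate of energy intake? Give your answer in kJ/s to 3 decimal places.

Energy encountered per unit search time: 0.174×31 + 0.0397×28 + 0.16×14 + 0.024×20 = 9.226 kJ/s.
Handling time per unit search time: 0.174×28 + 0.0397×15 + 0.16×9.6 + 0.024×6 = 7.148.
Rate = 9.226/(1 + 7.148) = 1.132 kJ/s.

1.132 kJ/s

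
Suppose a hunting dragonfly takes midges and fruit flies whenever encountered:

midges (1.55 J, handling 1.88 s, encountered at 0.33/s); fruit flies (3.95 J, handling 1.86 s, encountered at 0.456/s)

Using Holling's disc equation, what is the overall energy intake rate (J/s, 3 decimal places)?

0.937 J/s

R = (0.33×1.55 + 0.456×3.95) / (1 + 0.33×1.88 + 0.456×1.86) = 2.313/2.469 = 0.9369 J/s.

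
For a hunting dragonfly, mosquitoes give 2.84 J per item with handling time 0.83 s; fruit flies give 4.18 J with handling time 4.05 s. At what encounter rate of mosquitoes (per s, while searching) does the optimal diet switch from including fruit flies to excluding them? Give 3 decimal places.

The zero-one rule: include fruit flies iff E₂/h₂ > λE₁/(1+λh₁). Equality gives the switch point.
λE₁h₂ = E₂ + λE₂h₁ ⇒ λ = E₂/(E₁h₂ − E₂h₁) = 4.18/(11.5 − 3.469) = 0.5204 per s.

0.520 per s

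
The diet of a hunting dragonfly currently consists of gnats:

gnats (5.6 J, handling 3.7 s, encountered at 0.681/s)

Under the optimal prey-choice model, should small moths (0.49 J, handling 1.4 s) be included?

On gnats alone, R = ΣλE/(1+Σλh) = 3.814/3.52 = 1.084 J/s.
small moths: E/h = 0.49/1.4 = 0.35 J/s.
Since 0.35 < R, time spent handling small moths is better spent searching.

No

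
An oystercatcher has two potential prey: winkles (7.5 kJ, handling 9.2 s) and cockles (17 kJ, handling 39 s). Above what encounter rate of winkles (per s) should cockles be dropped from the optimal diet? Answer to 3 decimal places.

Drop cockles once their profitability E₂/h₂ falls below the rate achievable on winkles alone: E₂/h₂ = λE₁/(1 + λh₁).
Solve for λ: λE₁h₂ = E₂(1 + λh₁) → λ(E₁h₂ − E₂h₁) = E₂ → λ = E₂/(E₁h₂ − E₂h₁).
λ = 17/(7.5×39 − 17×9.2) = 17/136.1 = 0.1249 per s.

0.125 per s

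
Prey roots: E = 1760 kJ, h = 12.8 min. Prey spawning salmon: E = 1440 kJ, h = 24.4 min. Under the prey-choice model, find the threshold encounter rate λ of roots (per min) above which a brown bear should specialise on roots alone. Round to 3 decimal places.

The zero-one rule: include spawning salmon iff E₂/h₂ > λE₁/(1+λh₁). Equality gives the switch point.
λE₁h₂ = E₂ + λE₂h₁ ⇒ λ = E₂/(E₁h₂ − E₂h₁) = 1440/(4.294e+04 − 1.843e+04) = 0.05875 per min.

0.059 per min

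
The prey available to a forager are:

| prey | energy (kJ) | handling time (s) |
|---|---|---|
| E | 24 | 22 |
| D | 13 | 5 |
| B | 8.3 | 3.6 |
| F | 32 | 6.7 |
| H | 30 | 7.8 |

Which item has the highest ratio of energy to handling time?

Profitability E/h (kJ/s): E = 24/22 = 1.09, D = 13/5 = 2.6, B = 8.3/3.6 = 2.31, F = 32/6.7 = 4.78, H = 30/7.8 = 3.85.
Ranked: F > H > D > B > E.

F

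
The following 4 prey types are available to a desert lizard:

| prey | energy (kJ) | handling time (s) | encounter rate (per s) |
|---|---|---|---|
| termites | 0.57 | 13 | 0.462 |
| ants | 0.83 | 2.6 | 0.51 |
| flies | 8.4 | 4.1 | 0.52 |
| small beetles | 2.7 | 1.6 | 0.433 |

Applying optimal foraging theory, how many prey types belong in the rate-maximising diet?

E/h in descending order: flies 2.05, small beetles 1.69, ants 0.319, termites 0.0438 kJ/s. The optimal diet is the largest prefix of this list for which every included type satisfies E_i/h_i > R on the types above it.
Rate on top 1: 1.395. small beetles: 1.69 > 1.395 → include.
Rate on top 2: 1.448. ants: 0.319 < 1.448 → exclude; stop.
Optimal diet: flies, small beetles — 2 of 4 types.

2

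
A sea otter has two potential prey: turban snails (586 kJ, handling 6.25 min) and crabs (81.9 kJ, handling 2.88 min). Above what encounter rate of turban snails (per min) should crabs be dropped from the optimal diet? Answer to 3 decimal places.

0.070 per min

The zero-one rule: include crabs iff E₂/h₂ > λE₁/(1+λh₁). Equality gives the switch point.
λE₁h₂ = E₂ + λE₂h₁ ⇒ λ = E₂/(E₁h₂ − E₂h₁) = 81.9/(1688 − 511.9) = 0.06965 per min.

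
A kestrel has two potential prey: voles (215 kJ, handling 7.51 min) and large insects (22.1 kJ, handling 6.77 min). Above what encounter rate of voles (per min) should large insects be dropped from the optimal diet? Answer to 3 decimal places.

0.017 per min

The zero-one rule: include large insects iff E₂/h₂ > λE₁/(1+λh₁). Equality gives the switch point.
λE₁h₂ = E₂ + λE₂h₁ ⇒ λ = E₂/(E₁h₂ − E₂h₁) = 22.1/(1456 − 166) = 0.01714 per min.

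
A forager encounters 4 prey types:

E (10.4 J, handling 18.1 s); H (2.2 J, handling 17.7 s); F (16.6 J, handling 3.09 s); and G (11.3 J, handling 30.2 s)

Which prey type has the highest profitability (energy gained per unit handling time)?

In descending order of E/h:
F: 16.6/3.09 = 5.37 J/s
E: 10.4/18.1 = 0.575 J/s
G: 11.3/30.2 = 0.374 J/s
H: 2.2/17.7 = 0.124 J/s

F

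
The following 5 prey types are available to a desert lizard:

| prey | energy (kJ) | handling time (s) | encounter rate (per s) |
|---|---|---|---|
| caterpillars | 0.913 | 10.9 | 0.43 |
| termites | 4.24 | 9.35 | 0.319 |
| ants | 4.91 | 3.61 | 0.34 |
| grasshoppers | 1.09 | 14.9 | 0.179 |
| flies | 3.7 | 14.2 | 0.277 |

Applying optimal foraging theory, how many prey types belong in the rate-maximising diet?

1

Profitabilities (E/h, kJ/s): ants 1.36, termites 0.453, flies 0.261, caterpillars 0.0838, grasshoppers 0.0732. Add prey in this order while the next type's profitability exceeds the intake rate on those already taken.
Rate on top 1: 0.7495. termites: 0.453 < 0.7495 → exclude; stop.
Optimal diet: ants — 1 of 5 types.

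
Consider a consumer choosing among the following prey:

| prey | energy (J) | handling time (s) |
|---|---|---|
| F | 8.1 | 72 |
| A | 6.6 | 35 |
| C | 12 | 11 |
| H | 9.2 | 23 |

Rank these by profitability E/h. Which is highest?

C

In descending order of E/h:
C: 12/11 = 1.09 J/s
H: 9.2/23 = 0.4 J/s
A: 6.6/35 = 0.189 J/s
F: 8.1/72 = 0.112 J/s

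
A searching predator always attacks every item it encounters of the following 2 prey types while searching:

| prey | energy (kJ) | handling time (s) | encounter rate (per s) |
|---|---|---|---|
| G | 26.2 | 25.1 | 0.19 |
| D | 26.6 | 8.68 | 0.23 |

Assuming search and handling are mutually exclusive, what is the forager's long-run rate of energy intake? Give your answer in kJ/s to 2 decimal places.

1.43 kJ/s

R = Σλ_iE_i / (1 + Σλ_ih_i)
Numerator: 0.19×26.2 + 0.23×26.6 = 11.1
Denominator: 1 + 0.19×25.1 + 0.23×8.68 = 7.765
R = 11.1/7.765 = 1.429 kJ/s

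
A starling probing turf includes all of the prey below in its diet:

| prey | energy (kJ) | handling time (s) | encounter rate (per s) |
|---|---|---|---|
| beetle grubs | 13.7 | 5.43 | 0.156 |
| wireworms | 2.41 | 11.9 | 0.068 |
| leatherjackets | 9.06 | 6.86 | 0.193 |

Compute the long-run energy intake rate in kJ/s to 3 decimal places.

R = Σλ_iE_i / (1 + Σλ_ih_i)
Numerator: 0.156×13.7 + 0.068×2.41 + 0.193×9.06 = 4.05
Denominator: 1 + 0.156×5.43 + 0.068×11.9 + 0.193×6.86 = 3.98
R = 4.05/3.98 = 1.017 kJ/s

1.017 kJ/s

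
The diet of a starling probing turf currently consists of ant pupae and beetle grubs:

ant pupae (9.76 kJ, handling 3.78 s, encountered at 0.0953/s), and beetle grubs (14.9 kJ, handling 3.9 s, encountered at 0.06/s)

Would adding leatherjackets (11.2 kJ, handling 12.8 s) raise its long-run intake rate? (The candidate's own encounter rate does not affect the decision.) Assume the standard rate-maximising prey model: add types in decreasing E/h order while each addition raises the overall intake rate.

On ant pupae and beetle grubs alone, R = ΣλE/(1+Σλh) = 1.824/1.594 = 1.144 kJ/s.
leatherjackets: E/h = 11.2/12.8 = 0.875 kJ/s.
Since 0.875 < R, time spent handling leatherjackets is better spent searching.

No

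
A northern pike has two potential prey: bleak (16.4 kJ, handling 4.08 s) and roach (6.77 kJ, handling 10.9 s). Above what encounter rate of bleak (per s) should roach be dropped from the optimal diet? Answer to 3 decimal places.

At the threshold, the rate on bleak alone equals the profitability of roach: λ·16.4/(1 + λ·4.08) = 6.77/10.9 = 0.6211.
Rearranging, λ(16.4 − 0.6211×4.08) = 0.6211, so λ = 0.6211/13.87 = 0.04479 per s.

0.045 per s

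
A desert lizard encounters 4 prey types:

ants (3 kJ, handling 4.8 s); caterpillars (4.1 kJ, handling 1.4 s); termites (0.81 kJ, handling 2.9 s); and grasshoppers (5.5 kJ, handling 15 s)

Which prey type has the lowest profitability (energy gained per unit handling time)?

Profitability E/h (kJ/s): ants = 3/4.8 = 0.625, caterpillars = 4.1/1.4 = 2.93, termites = 0.81/2.9 = 0.279, grasshoppers = 5.5/15 = 0.367.
Ranked: caterpillars > ants > grasshoppers > termites.

termites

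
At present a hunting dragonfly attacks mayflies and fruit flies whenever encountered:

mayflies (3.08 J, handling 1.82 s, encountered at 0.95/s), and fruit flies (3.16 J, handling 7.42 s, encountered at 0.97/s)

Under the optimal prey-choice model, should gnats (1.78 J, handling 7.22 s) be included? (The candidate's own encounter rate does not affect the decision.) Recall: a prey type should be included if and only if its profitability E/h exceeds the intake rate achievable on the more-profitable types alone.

On mayflies and fruit flies alone, R = ΣλE/(1+Σλh) = 5.991/9.926 = 0.6036 J/s.
Profitability of gnats: 1.78/7.22 = 0.2465 J/s.
0.2465 < 0.6036, so adding gnats would lower the average — exclude it.

No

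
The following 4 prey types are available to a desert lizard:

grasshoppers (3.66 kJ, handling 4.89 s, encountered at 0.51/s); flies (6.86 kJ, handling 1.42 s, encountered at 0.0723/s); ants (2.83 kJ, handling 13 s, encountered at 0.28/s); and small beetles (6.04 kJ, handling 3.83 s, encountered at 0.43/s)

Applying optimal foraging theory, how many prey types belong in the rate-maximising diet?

2

Rank by E/h (kJ/s): flies 4.83, small beetles 1.58, grasshoppers 0.748, ants 0.218. Include each in turn until the next type's E/h falls below the running intake rate.
Rate on top 1: 0.4498. small beetles: 1.58 > 0.4498 → include.
Rate on top 2: 1.125. grasshoppers: 0.748 < 1.125 → exclude; stop.
Optimal diet: flies, small beetles — 2 of 4 types.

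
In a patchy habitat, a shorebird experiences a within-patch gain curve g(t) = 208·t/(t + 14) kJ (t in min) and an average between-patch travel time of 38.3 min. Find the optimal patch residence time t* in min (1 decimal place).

By the marginal value theorem, leave when the instantaneous gain rate g'(t) equals the habitat-wide average g(t)/(T + t).
g'(t) = 208·14/(t + 14)². Setting 208·14/(t+14)² = 208t/[(t+14)(38.3+t)] gives 14(38.3+t) = t(t+14), so t² = 14×38.3 = 536.2.
t* = √536.2 = 23.16 min.

23.2 min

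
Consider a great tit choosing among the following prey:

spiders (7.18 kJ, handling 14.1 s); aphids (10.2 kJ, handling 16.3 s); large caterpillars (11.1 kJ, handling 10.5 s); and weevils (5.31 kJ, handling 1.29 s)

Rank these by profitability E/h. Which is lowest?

spiders

Profitability E/h (kJ/s): spiders = 7.18/14.1 = 0.509, aphids = 10.2/16.3 = 0.626, large caterpillars = 11.1/10.5 = 1.06, weevils = 5.31/1.29 = 4.12.
Ranked: weevils > large caterpillars > aphids > spiders.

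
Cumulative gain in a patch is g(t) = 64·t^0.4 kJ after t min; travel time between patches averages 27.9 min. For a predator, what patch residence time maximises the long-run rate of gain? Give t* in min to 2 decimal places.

18.60 min

Maximise g(t)/(T+t): set derivative to zero → g'(t)(T+t) = g(t).
g'(t) = 0.4·64·t^-0.6. Setting 0.4·64·t^-0.6 = 64·t^0.4/(27.9+t) gives 0.4(27.9+t) = t, so 0.60·t = 0.4×27.9.
t* = 0.4×27.9/0.60 = 18.6 min.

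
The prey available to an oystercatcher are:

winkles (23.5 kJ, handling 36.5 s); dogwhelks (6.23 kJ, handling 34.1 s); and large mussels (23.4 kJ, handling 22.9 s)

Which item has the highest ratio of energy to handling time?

large mussels

In descending order of E/h:
large mussels: 23.4/22.9 = 1.02 kJ/s
winkles: 23.5/36.5 = 0.644 kJ/s
dogwhelks: 6.23/34.1 = 0.183 kJ/s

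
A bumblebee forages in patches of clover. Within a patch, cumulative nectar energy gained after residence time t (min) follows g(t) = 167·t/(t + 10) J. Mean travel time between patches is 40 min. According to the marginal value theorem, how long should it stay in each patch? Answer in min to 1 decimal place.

Optimal t* satisfies g'(t*) = g(t*)/(T + t*).
g'(t) = 167·10/(t + 10)². Setting 167·10/(t+10)² = 167t/[(t+10)(40+t)] gives 10(40+t) = t(t+10), so t² = 10×40 = 400.
t* = √400 = 20 min.

20.0 min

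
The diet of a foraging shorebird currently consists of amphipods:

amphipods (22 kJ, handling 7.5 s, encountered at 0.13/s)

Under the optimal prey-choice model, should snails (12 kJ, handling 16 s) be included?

No

On amphipods alone, R = ΣλE/(1+Σλh) = 2.86/1.975 = 1.448 kJ/s.
snails: E/h = 12/16 = 0.75 kJ/s.
0.75 < 1.448, so adding snails would lower the average — exclude it.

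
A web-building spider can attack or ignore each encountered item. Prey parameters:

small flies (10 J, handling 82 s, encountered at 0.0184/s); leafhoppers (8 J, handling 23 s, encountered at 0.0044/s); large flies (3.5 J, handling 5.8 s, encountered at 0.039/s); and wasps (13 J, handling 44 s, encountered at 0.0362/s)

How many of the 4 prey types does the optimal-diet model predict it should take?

E/h in descending order: large flies 0.603, leafhoppers 0.348, wasps 0.295, small flies 0.122 J/s. The optimal diet is the largest prefix of this list for which every included type satisfies E_i/h_i > R on the types above it.
Rate on top 1: 0.1113. leafhoppers: 0.348 > 0.1113 → include.
Rate on top 2: 0.1294. wasps: 0.295 > 0.1294 → include.
Rate on top 3: 0.22. small flies: 0.122 < 0.22 → exclude; stop.
Optimal diet: large flies, leafhoppers, wasps — 3 of 4 types.

3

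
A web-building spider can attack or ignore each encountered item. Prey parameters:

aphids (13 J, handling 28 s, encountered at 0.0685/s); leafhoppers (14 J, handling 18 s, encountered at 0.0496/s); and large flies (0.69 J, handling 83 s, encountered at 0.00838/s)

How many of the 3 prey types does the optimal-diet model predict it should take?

2

E/h in descending order: leafhoppers 0.778, aphids 0.464, large flies 0.00831 J/s. The optimal diet is the largest prefix of this list for which every included type satisfies E_i/h_i > R on the types above it.
Rate on top 1: 0.3669. aphids: 0.464 > 0.3669 → include.
Rate on top 2: 0.4159. large flies: 0.00831 < 0.4159 → exclude; stop.
Optimal diet: leafhoppers, aphids — 2 of 3 types.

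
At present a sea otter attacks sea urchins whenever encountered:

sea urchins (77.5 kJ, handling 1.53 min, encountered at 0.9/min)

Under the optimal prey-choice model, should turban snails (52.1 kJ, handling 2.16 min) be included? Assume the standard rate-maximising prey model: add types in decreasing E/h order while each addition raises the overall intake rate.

Intake rate on the current diet: R = (0.9×77.5) / (1 + 0.9×1.53) = 69.75/2.377 = 29.34 kJ/min.
turban snails: E/h = 52.1/2.16 = 24.12 kJ/min.
Since 24.12 < R, time spent handling turban snails is better spent searching.

No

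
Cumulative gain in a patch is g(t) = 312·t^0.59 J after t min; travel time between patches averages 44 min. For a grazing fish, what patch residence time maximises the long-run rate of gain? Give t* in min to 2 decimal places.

63.32 min

By the marginal value theorem, leave when the instantaneous gain rate g'(t) equals the habitat-wide average g(t)/(T + t).
g'(t) = 0.59·312·t^-0.41. Setting 0.59·312·t^-0.41 = 312·t^0.59/(44+t) gives 0.59(44+t) = t, so 0.41·t = 0.59×44.
t* = 0.59×44/0.41 = 63.32 min.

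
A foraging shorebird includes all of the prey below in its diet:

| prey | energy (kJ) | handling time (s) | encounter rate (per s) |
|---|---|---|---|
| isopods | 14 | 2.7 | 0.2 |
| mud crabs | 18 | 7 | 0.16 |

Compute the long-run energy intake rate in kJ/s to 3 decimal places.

R = Σλ_iE_i / (1 + Σλ_ih_i)
Numerator: 0.2×14 + 0.16×18 = 5.68
Denominator: 1 + 0.2×2.7 + 0.16×7 = 2.66
R = 5.68/2.66 = 2.135 kJ/s

2.135 kJ/s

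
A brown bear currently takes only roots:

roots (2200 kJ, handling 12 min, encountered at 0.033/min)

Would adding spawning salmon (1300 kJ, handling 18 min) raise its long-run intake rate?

Yes

On roots alone, R = ΣλE/(1+Σλh) = 72.6/1.396 = 52.01 kJ/min.
spawning salmon: E/h = 1300/18 = 72.22 kJ/min.
Since 72.22 > R, including spawning salmon increases the long-run rate.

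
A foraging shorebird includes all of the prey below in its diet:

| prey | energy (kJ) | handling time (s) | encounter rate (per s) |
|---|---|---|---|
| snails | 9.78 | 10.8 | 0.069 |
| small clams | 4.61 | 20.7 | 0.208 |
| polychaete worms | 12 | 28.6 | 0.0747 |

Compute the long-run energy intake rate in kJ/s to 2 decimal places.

R = (0.069×9.78 + 0.208×4.61 + 0.0747×12) / (1 + 0.069×10.8 + 0.208×20.7 + 0.0747×28.6) = 2.53/8.187 = 0.309 kJ/s.

0.31 kJ/s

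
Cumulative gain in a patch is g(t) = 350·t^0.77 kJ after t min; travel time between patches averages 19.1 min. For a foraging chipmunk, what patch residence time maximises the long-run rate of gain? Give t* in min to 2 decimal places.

63.94 min

By the marginal value theorem, leave when the instantaneous gain rate g'(t) equals the habitat-wide average g(t)/(T + t).
g'(t) = 0.77·350·t^-0.23. Setting 0.77·350·t^-0.23 = 350·t^0.77/(19.1+t) gives 0.77(19.1+t) = t, so 0.23·t = 0.77×19.1.
t* = 0.77×19.1/0.23 = 63.94 min.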